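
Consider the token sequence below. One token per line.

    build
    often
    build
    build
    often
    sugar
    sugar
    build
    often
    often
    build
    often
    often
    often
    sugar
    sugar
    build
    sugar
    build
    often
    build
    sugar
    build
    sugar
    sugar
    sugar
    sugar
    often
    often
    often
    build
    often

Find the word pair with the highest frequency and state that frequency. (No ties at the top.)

Bigram frequencies (highest first):
  build often: 6
  sugar sugar: 5
  often often: 5
  often build: 4
  sugar build: 4
  build sugar: 3
  … (3 more, each ≤ 2)

"build often", 6 times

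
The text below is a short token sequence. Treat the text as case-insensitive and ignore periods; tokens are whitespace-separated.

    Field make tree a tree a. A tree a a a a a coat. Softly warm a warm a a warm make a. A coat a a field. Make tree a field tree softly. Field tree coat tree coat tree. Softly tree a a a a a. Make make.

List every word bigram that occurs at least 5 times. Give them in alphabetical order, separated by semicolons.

Bigram counts meeting the condition (at least 5 times):
  a a: 12
  tree a: 5

a a; tree a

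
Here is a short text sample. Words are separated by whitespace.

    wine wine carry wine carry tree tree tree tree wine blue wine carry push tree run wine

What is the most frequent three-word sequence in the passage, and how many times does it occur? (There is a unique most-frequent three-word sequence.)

Trigram frequencies (highest first):
  tree tree tree: 2
  wine wine carry: 1
  wine carry wine: 1
  carry wine carry: 1
  wine carry tree: 1
  carry tree tree: 1
  … (8 more, each ≤ 1)

"tree tree tree", 2 times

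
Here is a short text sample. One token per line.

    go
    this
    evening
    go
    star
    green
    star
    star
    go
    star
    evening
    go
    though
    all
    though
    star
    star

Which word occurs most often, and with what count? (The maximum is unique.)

Unigram frequencies (highest first):
  star: 6
  go: 4
  evening: 2
  though: 2
  this: 1
  green: 1
  … (1 more, each ≤ 1)

"star", 6 times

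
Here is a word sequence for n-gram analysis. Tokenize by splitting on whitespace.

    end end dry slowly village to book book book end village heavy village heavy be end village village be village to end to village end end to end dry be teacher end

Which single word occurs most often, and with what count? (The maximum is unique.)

Unigram frequencies (highest first):
  end: 9
  village: 7
  to: 4
  book: 3
  be: 3
  dry: 2
  … (3 more, each ≤ 2)

"end", 9 times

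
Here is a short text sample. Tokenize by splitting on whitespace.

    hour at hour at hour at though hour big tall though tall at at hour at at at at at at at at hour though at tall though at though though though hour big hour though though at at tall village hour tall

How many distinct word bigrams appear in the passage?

43 tokens → 42 bigram windows in total.
Repeated bigrams (each contributes count−1 duplicates):
  at at: 9
  at hour: 4
  hour at: 4
  though at: 3
  though though: 3
  at tall: 2
  at though: 2
  hour big: 2
  … (3 more repeated)
24 duplicate windows → 42 − 24 = 18 distinct.

18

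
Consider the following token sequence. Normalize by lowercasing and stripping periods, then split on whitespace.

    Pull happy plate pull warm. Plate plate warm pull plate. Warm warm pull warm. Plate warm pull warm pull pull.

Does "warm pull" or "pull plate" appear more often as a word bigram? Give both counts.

"warm pull": 4 occurrences
"pull plate": 1 occurrence

"warm pull" (4 vs 1)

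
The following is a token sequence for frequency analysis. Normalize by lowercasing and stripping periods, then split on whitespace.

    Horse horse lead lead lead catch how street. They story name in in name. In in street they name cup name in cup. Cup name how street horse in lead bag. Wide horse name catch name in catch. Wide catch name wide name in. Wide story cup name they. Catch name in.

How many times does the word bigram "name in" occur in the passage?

6

Scanning the 51 overlapping bigram windows for "name in":
  position 11–12: name in
  position 14–15: name in
  position 21–22: name in
  position 36–37: name in
  position 43–44: name in
  position 51–52: name in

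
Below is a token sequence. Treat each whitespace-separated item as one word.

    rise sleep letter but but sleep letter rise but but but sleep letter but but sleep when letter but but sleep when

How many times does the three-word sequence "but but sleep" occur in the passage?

4

Scanning the 20 overlapping trigram windows for "but but sleep":
  position 4–6: but but sleep
  position 10–12: but but sleep
  position 14–16: but but sleep
  position 19–21: but but sleep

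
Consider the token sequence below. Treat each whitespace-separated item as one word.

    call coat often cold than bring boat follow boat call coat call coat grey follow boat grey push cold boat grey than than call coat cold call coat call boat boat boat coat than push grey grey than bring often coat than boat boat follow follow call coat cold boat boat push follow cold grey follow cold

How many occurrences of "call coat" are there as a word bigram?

Scanning the 56 overlapping bigram windows for "call coat":
  position 1–2: call coat
  position 10–11: call coat
  position 12–13: call coat
  position 24–25: call coat
  position 27–28: call coat
  position 47–48: call coat

6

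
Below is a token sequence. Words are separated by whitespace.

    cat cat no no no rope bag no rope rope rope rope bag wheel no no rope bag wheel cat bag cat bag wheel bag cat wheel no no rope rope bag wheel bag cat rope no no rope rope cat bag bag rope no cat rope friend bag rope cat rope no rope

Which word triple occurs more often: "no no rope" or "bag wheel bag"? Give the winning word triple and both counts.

"no no rope": 4 occurrences
"bag wheel bag": 2 occurrences

"no no rope" (4 vs 2)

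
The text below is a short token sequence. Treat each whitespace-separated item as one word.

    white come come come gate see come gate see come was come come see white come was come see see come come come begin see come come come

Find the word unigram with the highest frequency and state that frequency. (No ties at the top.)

"come", 15 times

Unigram frequencies (highest first):
  come: 15
  see: 6
  white: 2
  gate: 2
  was: 2
  begin: 1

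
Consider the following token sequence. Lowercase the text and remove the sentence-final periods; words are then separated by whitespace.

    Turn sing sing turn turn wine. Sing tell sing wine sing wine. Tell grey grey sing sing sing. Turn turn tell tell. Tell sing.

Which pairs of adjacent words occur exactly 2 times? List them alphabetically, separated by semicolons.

sing turn; sing wine; tell sing; tell tell; turn turn; wine sing

Bigram counts meeting the condition (exactly 2 times):
  sing turn: 2
  sing wine: 2
  tell sing: 2
  tell tell: 2
  turn turn: 2
  wine sing: 2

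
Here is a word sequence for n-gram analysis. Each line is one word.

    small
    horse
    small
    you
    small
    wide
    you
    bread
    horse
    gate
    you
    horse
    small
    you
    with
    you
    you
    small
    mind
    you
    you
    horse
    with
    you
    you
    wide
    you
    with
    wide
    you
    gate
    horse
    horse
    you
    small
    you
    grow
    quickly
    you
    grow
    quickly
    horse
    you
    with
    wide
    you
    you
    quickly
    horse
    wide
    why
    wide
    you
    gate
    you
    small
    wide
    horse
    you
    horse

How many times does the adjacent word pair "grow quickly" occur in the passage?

Scanning the 59 overlapping bigram windows for "grow quickly":
  position 37–38: grow quickly
  position 40–41: grow quickly

2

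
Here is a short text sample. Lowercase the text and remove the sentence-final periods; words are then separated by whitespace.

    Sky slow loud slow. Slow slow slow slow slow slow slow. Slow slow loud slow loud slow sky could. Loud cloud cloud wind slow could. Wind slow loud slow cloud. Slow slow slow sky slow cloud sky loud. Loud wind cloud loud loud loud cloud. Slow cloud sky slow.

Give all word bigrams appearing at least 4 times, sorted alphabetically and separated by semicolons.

Bigram counts meeting the condition (at least 4 times):
  loud slow: 4
  slow loud: 4
  slow slow: 11

loud slow; slow loud; slow slow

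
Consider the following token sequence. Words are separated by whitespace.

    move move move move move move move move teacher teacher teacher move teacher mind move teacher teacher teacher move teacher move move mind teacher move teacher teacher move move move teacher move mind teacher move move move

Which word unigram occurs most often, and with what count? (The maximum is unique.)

"move", 21 times

Unigram frequencies (highest first):
  move: 21
  teacher: 13
  mind: 3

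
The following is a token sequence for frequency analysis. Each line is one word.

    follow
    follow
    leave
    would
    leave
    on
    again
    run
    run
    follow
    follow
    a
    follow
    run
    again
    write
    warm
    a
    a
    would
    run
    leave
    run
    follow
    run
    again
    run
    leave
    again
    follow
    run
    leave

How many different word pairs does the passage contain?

32 tokens → 31 bigram windows in total.
Repeated bigrams (each contributes count−1 duplicates):
  follow run: 3
  run leave: 3
  again run: 2
  follow follow: 2
  run again: 2
  run follow: 2
8 duplicate windows → 31 − 8 = 23 distinct.

23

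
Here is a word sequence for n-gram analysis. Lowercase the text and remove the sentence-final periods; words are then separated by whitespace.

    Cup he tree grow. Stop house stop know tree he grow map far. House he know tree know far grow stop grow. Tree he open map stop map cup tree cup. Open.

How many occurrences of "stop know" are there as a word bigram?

Scanning the 31 overlapping bigram windows for "stop know":
  position 7–8: stop know

1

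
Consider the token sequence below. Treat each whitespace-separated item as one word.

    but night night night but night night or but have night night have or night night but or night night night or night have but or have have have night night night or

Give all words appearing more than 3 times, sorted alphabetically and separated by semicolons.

Unigram counts meeting the condition (more than 3 times):
  but: 5
  have: 6
  night: 16
  or: 6

but; have; night; or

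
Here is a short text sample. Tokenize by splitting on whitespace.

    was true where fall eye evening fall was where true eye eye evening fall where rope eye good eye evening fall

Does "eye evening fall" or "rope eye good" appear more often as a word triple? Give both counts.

"eye evening fall": 3 occurrences
"rope eye good": 1 occurrence

"eye evening fall" (3 vs 1)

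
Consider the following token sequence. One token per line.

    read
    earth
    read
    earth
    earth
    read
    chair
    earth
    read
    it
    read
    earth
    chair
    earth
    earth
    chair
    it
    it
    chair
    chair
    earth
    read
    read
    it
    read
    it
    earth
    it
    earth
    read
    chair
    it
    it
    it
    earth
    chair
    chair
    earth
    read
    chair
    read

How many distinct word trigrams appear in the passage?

32

41 tokens → 39 trigram windows in total.
Repeated trigrams (each contributes count−1 duplicates):
  chair earth read: 3
  earth read chair: 3
  chair chair earth: 2
  chair it it: 2
  read it read: 2
7 duplicate windows → 39 − 7 = 32 distinct.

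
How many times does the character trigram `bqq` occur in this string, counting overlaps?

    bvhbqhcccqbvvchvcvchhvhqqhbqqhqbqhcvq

Sliding a length-3 window over the 37 characters (35 positions):
  position 27–29: bqq

1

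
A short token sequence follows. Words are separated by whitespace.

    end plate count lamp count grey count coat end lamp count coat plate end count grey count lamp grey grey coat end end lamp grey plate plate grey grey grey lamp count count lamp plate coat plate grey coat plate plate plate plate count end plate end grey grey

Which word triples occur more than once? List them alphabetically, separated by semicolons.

Trigram counts meeting the condition (more than once):
  count grey count: 2
  plate plate plate: 2

count grey count; plate plate plate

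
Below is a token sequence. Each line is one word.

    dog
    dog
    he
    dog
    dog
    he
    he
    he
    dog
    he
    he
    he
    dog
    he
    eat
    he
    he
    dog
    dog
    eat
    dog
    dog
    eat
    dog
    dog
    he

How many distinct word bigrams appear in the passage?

26 tokens → 25 bigram windows in total.
Repeated bigrams (each contributes count−1 duplicates):
  dog dog: 5
  dog he: 5
  he he: 5
  he dog: 4
  dog eat: 2
  eat dog: 2
17 duplicate windows → 25 − 17 = 8 distinct.

8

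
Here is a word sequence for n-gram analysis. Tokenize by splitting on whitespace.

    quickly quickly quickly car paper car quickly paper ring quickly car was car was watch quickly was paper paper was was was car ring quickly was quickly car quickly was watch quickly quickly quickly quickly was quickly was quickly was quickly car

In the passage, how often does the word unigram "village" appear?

0

Scanning the 42 tokens for "village":
  (none found)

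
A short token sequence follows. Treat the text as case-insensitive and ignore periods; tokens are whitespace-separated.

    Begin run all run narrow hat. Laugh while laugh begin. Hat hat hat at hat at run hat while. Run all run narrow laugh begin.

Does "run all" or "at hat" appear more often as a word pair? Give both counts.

"run all": 2 occurrences
"at hat": 1 occurrence

"run all" (2 vs 1)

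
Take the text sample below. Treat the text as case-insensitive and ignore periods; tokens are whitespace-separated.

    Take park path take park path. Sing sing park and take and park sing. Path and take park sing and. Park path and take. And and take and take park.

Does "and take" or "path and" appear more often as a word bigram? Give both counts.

"and take" (5 vs 2)

"and take": 5 occurrences
"path and": 2 occurrences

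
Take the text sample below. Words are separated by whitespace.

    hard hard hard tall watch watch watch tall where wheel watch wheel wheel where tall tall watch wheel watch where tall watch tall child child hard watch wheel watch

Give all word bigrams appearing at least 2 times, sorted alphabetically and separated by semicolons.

Bigram counts meeting the condition (at least 2 times):
  hard hard: 2
  tall watch: 3
  watch tall: 2
  watch watch: 2
  watch wheel: 3
  wheel watch: 3
  where tall: 2

hard hard; tall watch; watch tall; watch watch; watch wheel; wheel watch; where tall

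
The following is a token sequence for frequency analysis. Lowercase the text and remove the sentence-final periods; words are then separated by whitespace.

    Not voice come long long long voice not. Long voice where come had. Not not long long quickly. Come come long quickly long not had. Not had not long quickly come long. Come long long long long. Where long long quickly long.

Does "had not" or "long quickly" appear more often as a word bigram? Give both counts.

"had not": 3 occurrences
"long quickly": 4 occurrences

"long quickly" (4 vs 3)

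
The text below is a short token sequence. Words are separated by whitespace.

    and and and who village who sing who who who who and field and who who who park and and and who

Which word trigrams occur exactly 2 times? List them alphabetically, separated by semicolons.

and and and; and and who

Trigram counts meeting the condition (exactly 2 times):
  and and and: 2
  and and who: 2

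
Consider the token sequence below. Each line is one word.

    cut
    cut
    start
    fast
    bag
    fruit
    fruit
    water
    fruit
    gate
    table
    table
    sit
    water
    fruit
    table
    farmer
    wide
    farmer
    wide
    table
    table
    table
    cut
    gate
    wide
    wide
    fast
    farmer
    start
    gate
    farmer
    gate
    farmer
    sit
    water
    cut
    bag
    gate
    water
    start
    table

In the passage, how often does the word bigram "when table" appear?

0

Scanning the 41 overlapping bigram windows for "when table":
  (none found)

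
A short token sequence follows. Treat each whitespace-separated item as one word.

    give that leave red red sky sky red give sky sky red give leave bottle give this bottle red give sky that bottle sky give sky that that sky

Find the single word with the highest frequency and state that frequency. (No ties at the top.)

"sky", 8 times

Unigram frequencies (highest first):
  sky: 8
  give: 6
  red: 5
  that: 4
  bottle: 3
  leave: 2
  … (1 more, each ≤ 1)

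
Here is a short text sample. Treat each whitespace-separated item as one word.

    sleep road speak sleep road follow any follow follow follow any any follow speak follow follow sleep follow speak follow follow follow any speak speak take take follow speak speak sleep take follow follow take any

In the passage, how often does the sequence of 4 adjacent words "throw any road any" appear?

Scanning the 33 overlapping 4-gram windows for "throw any road any":
  (none found)

0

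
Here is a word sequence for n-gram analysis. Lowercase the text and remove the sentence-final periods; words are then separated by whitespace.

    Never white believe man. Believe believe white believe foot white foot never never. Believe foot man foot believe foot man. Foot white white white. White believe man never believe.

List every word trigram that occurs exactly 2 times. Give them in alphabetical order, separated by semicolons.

believe foot man; foot man foot; white believe man; white white white

Trigram counts meeting the condition (exactly 2 times):
  believe foot man: 2
  foot man foot: 2
  white believe man: 2
  white white white: 2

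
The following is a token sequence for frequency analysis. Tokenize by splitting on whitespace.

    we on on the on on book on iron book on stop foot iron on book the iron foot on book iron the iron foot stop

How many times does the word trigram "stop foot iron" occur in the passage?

1

Scanning the 24 overlapping trigram windows for "stop foot iron":
  position 12–14: stop foot iron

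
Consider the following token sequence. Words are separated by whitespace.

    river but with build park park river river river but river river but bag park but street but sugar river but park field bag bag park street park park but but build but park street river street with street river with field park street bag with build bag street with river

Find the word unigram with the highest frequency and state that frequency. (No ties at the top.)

Unigram frequencies (highest first):
  river: 10
  but: 9
  park: 9
  street: 7
  with: 5
  bag: 5
  … (3 more, each ≤ 3)

"river", 10 times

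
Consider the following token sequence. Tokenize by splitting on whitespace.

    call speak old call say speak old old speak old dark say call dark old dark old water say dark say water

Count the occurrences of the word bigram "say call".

Scanning the 21 overlapping bigram windows for "say call":
  position 12–13: say call

1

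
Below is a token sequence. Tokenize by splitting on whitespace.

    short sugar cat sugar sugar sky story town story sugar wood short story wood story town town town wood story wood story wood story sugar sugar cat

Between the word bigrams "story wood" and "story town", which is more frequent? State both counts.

"story wood" (3 vs 2)

"story wood": 3 occurrences
"story town": 2 occurrences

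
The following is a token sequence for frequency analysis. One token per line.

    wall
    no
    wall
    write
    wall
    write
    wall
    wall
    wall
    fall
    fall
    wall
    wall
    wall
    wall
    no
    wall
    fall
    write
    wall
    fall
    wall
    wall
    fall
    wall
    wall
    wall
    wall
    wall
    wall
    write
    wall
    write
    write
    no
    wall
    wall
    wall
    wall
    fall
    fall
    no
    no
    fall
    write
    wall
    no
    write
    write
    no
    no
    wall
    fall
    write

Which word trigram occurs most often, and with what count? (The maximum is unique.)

"wall wall wall", 9 times

Trigram frequencies (highest first):
  wall wall wall: 9
  wall write wall: 3
  wall wall fall: 3
  fall wall wall: 3
  wall no wall: 2
  write wall write: 2
  … (24 more, each ≤ 2)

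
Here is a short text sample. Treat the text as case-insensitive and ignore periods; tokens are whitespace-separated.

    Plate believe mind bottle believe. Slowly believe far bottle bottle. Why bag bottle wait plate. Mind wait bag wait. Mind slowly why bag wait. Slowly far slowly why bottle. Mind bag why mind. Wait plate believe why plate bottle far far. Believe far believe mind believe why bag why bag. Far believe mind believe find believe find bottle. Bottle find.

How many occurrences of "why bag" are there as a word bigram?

Scanning the 59 overlapping bigram windows for "why bag":
  position 11–12: why bag
  position 22–23: why bag
  position 47–48: why bag
  position 49–50: why bag

4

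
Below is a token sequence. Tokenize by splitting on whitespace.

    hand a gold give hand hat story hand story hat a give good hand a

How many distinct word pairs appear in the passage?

15 tokens → 14 bigram windows in total.
Repeated bigrams (each contributes count−1 duplicates):
  hand a: 2
1 duplicate windows → 14 − 1 = 13 distinct.

13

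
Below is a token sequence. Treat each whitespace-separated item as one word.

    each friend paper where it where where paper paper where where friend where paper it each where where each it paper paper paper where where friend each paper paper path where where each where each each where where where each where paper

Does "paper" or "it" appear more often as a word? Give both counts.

"paper" (10 vs 3)

"paper": 10 occurrences
"it": 3 occurrences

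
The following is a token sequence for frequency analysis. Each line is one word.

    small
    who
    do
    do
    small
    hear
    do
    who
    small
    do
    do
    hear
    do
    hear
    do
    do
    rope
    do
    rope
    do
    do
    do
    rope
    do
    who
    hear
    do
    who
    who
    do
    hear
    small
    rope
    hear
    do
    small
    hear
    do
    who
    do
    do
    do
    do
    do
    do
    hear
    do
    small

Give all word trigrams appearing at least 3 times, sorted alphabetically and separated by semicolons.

Trigram counts meeting the condition (at least 3 times):
  do do do: 5
  do hear do: 3
  do rope do: 3
  hear do who: 3

do do do; do hear do; do rope do; hear do who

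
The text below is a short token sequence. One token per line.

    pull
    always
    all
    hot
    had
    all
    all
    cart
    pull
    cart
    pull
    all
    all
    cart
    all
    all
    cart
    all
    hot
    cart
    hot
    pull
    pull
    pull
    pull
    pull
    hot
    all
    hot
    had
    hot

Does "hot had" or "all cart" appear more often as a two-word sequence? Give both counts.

"hot had": 2 occurrences
"all cart": 3 occurrences

"all cart" (3 vs 2)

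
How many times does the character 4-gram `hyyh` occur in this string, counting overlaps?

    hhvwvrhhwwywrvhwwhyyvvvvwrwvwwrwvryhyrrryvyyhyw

0

Sliding a length-4 window over the 47 characters (44 positions):
  (no match at any position)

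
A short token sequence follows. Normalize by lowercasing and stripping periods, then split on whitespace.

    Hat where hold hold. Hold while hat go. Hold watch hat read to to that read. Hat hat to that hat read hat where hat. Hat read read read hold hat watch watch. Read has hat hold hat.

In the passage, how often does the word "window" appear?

Scanning the 38 tokens for "window":
  (none found)

0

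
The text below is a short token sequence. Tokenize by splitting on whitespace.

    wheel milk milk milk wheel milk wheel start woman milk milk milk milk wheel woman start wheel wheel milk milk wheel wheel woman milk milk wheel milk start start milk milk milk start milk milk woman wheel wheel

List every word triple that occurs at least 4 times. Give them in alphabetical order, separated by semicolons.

Trigram counts meeting the condition (at least 4 times):
  milk milk milk: 4
  milk milk wheel: 4

milk milk milk; milk milk wheel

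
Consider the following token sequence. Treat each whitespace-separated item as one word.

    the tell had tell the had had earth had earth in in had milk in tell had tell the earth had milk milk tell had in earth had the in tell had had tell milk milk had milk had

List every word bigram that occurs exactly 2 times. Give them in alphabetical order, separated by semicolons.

had earth; had had; in tell; milk had; milk milk; tell the

Bigram counts meeting the condition (exactly 2 times):
  had earth: 2
  had had: 2
  in tell: 2
  milk had: 2
  milk milk: 2
  tell the: 2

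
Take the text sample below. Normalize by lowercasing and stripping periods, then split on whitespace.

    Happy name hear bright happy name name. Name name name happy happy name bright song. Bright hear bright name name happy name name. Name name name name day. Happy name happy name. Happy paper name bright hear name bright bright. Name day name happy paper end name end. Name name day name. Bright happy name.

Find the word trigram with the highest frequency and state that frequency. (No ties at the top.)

Trigram frequencies (highest first):
  name name name: 7
  bright happy name: 2
  happy name name: 2
  name name happy: 2
  name happy name: 2
  name name day: 2
  … (33 more, each ≤ 2)

"name name name", 7 times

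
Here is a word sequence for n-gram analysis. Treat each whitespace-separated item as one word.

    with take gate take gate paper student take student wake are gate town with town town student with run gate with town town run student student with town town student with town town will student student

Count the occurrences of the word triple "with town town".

Scanning the 34 overlapping trigram windows for "with town town":
  position 14–16: with town town
  position 21–23: with town town
  position 27–29: with town town
  position 31–33: with town town

4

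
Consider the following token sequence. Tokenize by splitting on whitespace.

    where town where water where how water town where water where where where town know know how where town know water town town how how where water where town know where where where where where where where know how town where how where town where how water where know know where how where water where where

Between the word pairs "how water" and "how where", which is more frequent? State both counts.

"how where" (4 vs 2)

"how water": 2 occurrences
"how where": 4 occurrences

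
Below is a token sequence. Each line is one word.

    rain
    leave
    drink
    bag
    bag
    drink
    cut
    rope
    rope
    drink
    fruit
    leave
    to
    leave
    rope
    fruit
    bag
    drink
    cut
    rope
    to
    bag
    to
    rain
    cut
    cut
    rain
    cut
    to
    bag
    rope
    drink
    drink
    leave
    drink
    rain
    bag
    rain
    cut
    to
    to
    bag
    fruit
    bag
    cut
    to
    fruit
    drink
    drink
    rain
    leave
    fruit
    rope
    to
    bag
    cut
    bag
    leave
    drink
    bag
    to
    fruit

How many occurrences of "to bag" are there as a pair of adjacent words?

4

Scanning the 61 overlapping bigram windows for "to bag":
  position 21–22: to bag
  position 29–30: to bag
  position 41–42: to bag
  position 54–55: to bag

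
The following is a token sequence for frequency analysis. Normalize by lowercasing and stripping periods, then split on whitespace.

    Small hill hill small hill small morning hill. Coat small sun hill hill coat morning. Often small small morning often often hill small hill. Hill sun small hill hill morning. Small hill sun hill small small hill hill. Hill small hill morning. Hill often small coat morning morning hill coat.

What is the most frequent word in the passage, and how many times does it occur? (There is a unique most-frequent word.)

Unigram frequencies (highest first):
  hill: 19
  small: 13
  morning: 7
  coat: 4
  often: 4
  sun: 3

"hill", 19 times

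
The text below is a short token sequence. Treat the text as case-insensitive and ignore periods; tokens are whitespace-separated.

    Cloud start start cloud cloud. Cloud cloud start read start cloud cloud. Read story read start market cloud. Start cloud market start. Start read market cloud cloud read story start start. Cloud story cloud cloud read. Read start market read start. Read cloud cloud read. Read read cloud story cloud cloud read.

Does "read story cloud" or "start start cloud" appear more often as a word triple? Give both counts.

"start start cloud" (2 vs 0)

"read story cloud": 0 occurrences
"start start cloud": 2 occurrences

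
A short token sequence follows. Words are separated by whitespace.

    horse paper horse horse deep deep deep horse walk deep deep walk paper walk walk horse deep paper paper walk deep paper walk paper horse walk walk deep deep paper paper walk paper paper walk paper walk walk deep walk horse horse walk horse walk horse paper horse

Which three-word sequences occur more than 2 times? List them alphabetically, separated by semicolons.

Trigram counts meeting the condition (more than 2 times):
  paper paper walk: 3
  paper walk paper: 3

paper paper walk; paper walk paper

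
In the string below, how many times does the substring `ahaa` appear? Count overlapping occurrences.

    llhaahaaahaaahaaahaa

Sliding a length-4 window over the 20 characters (17 positions):
  position 5–8: ahaa
  position 9–12: ahaa
  position 13–16: ahaa
  position 17–20: ahaa

4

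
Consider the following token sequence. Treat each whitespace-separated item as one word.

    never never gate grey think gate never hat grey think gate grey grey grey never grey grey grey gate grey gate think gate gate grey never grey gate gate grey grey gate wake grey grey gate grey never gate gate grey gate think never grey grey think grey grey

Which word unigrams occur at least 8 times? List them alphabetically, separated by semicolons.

gate; grey

Unigram counts meeting the condition (at least 8 times):
  gate: 14
  grey: 21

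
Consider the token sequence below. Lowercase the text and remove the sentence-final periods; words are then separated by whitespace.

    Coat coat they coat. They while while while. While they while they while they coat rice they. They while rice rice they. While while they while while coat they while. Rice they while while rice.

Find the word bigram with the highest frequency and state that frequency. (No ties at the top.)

"they while", 8 times

Bigram frequencies (highest first):
  they while: 8
  while while: 6
  while they: 4
  coat they: 3
  rice they: 3
  while rice: 3
  … (6 more, each ≤ 2)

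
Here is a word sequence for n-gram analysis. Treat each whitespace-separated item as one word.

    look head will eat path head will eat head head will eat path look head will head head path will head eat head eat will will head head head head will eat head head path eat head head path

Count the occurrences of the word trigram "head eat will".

1

Scanning the 37 overlapping trigram windows for "head eat will":
  position 23–25: head eat will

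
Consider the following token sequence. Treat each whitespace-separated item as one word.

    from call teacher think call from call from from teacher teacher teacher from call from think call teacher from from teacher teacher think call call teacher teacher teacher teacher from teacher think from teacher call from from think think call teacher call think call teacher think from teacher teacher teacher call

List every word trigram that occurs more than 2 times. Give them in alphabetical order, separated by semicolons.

from teacher teacher; teacher teacher teacher; think call teacher

Trigram counts meeting the condition (more than 2 times):
  from teacher teacher: 3
  teacher teacher teacher: 4
  think call teacher: 3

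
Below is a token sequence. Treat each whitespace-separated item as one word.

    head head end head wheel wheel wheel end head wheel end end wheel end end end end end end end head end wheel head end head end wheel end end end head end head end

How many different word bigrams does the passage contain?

35 tokens → 34 bigram windows in total.
Repeated bigrams (each contributes count−1 duplicates):
  end end: 9
  end head: 6
  head end: 6
  wheel end: 4
  end wheel: 3
  head wheel: 2
  wheel wheel: 2
25 duplicate windows → 34 − 25 = 9 distinct.

9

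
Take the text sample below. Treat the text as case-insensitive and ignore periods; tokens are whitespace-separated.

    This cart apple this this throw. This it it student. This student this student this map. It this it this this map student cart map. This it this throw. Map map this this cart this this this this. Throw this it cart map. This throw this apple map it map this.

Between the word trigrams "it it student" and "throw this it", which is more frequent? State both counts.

"throw this it" (2 vs 1)

"it it student": 1 occurrence
"throw this it": 2 occurrences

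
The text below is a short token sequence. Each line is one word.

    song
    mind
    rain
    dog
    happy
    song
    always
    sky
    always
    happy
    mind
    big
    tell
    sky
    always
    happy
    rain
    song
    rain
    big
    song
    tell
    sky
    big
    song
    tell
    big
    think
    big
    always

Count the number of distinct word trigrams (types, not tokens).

26

30 tokens → 28 trigram windows in total.
Repeated trigrams (each contributes count−1 duplicates):
  big song tell: 2
  sky always happy: 2
2 duplicate windows → 28 − 2 = 26 distinct.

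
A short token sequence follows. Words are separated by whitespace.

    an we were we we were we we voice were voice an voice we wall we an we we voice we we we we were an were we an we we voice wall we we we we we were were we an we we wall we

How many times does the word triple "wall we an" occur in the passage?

1

Scanning the 44 overlapping trigram windows for "wall we an":
  position 15–17: wall we an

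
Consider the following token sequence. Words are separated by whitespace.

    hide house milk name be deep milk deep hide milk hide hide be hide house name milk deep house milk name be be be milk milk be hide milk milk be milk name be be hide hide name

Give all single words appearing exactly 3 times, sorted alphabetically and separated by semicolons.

deep; house

Unigram counts meeting the condition (exactly 3 times):
  deep: 3
  house: 3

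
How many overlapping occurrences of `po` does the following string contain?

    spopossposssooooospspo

4

Sliding a length-2 window over the 22 characters (21 positions):
  position 2–3: po
  position 4–5: po
  position 8–9: po
  position 21–22: po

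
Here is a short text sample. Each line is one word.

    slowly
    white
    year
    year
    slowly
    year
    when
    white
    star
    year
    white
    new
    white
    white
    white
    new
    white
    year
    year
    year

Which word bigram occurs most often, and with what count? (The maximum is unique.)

"year year", 3 times

Bigram frequencies (highest first):
  year year: 3
  white year: 2
  white new: 2
  new white: 2
  white white: 2
  slowly white: 1
  … (7 more, each ≤ 1)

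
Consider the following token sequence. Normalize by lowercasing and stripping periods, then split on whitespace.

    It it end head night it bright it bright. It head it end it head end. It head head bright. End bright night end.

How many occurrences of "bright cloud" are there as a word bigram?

0

Scanning the 23 overlapping bigram windows for "bright cloud":
  (none found)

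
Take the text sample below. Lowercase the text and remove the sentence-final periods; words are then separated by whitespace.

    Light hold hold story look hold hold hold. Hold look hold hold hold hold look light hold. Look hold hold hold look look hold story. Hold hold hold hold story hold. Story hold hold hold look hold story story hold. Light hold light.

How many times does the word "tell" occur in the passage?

0

Scanning the 43 tokens for "tell":
  (none found)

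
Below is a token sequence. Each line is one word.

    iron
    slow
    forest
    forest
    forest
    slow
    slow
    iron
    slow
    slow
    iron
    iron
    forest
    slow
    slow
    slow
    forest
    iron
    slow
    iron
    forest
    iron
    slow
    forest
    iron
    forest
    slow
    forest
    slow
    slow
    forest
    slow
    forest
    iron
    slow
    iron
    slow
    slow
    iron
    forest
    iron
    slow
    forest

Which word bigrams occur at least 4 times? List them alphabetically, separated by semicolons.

forest iron; forest slow; iron forest; iron slow; slow forest; slow iron; slow slow

Bigram counts meeting the condition (at least 4 times):
  forest iron: 5
  forest slow: 5
  iron forest: 4
  iron slow: 7
  slow forest: 7
  slow iron: 5
  slow slow: 6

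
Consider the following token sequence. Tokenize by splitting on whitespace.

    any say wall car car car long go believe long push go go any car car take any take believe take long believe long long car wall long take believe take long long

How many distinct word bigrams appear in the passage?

33 tokens → 32 bigram windows in total.
Repeated bigrams (each contributes count−1 duplicates):
  car car: 3
  believe long: 2
  believe take: 2
  long long: 2
  take believe: 2
  take long: 2
7 duplicate windows → 32 − 7 = 25 distinct.

25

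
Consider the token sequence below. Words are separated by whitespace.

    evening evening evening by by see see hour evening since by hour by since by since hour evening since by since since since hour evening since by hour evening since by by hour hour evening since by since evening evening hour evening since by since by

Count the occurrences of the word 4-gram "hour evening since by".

Scanning the 43 overlapping 4-gram windows for "hour evening since by":
  position 8–11: hour evening since by
  position 17–20: hour evening since by
  position 24–27: hour evening since by
  position 28–31: hour evening since by
  position 34–37: hour evening since by
  position 41–44: hour evening since by

6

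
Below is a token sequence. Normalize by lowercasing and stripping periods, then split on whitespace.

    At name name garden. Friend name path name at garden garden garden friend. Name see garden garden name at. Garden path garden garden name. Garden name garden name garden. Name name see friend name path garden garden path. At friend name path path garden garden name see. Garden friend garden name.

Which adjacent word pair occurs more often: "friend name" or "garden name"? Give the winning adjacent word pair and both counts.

"garden name" (7 vs 4)

"friend name": 4 occurrences
"garden name": 7 occurrences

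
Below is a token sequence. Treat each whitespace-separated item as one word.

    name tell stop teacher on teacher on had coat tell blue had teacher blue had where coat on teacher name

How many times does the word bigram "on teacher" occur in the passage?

2

Scanning the 19 overlapping bigram windows for "on teacher":
  position 5–6: on teacher
  position 18–19: on teacher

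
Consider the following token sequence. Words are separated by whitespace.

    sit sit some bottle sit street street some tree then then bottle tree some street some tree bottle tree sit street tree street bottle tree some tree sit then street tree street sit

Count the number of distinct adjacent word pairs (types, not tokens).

33 tokens → 32 bigram windows in total.
Repeated bigrams (each contributes count−1 duplicates):
  bottle tree: 3
  some tree: 3
  sit street: 2
  street some: 2
  street tree: 2
  tree sit: 2
  tree some: 2
  tree street: 2
10 duplicate windows → 32 − 10 = 22 distinct.

22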